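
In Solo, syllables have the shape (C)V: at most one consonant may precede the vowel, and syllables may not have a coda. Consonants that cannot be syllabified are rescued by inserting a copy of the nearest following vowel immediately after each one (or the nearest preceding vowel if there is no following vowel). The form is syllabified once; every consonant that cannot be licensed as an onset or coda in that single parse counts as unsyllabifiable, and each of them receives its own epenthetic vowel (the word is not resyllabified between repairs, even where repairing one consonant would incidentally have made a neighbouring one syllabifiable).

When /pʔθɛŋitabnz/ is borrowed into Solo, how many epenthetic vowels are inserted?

5

The unsyllabifiable consonants are /p/, /ʔ/, /b/, /n/, /z/; each receives one epenthetic vowel.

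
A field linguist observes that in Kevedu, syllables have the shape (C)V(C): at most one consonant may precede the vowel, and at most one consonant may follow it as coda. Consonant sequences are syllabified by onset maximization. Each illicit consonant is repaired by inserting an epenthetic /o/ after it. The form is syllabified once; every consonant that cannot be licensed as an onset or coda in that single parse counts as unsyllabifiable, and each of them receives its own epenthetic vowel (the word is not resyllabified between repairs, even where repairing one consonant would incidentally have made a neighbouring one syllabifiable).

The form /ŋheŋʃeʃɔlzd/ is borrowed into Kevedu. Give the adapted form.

Under (C)V(C), the unsyllabifiable consonants are /ŋ/, /z/, /d/ (at most one coda consonant is licensed; onsets are limited to one consonant).
Each unlicensed consonant becomes the onset of a new syllable: /ŋ/ → /ŋo/, /z/ → /zo/, /d/ → /do/.

ŋoheŋʃeʃɔlzodo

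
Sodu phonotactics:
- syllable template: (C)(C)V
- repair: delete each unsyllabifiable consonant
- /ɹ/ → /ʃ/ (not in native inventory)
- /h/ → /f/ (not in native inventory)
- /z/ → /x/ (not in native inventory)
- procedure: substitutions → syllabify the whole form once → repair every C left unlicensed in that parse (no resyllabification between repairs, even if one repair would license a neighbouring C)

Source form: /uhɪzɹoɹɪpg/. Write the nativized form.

ufɪxʃoʃɪ

Substitution: /h/ → /f/, /z/ → /x/, /ɹ/ → /ʃ/, giving /ufɪxʃoʃɪpg/.
Under (C)(C)V, the unsyllabifiable consonants are /p/, /g/ (no codas are permitted; onsets may contain at most 2 consonants).
Deletion applies to /p/, /g/.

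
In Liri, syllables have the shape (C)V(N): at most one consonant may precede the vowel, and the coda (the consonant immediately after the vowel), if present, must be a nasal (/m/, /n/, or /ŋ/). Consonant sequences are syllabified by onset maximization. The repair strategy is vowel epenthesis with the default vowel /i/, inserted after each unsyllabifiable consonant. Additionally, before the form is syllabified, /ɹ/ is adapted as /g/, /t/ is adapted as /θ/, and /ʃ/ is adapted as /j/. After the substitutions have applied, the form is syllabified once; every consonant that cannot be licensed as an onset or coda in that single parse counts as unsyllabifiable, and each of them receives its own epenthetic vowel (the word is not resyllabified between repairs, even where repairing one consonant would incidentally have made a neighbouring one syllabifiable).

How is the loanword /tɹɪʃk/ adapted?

θigɪjiki

Substitution: /t/ → /θ/, /ɹ/ → /g/, /ʃ/ → /j/, giving /θgɪjk/.
The consonants /θ/, /j/, /k/ cannot be parsed into a legal (C)V(N) syllable (only a nasal (/m/, /n/, or /ŋ/) is licensed in coda position; onsets are limited to one consonant).
Inserting the epenthetic vowel yields /θ/ → /θi/, /j/ → /ji/, /k/ → /ki/.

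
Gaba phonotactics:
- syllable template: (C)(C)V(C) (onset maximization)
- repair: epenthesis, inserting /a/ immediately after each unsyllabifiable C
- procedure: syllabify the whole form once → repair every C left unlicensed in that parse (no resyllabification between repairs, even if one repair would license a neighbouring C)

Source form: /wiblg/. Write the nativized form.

wiblaga

The consonants /l/, /g/ cannot be parsed into a legal (C)(C)V(C) syllable (at most one coda consonant is licensed; onsets may contain at most 2 consonants).
Epenthesis after each stranded consonant: /l/ → /la/, /g/ → /ga/.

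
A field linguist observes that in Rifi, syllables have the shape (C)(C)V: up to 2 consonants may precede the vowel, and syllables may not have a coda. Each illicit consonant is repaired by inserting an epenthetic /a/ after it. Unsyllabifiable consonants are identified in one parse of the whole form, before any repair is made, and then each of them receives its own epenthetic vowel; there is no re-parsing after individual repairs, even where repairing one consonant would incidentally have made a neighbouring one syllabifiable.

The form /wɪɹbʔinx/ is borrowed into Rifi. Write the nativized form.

The consonants /ɹ/, /n/, /x/ cannot be parsed into a legal (C)(C)V syllable (no codas are permitted; onsets may contain at most 2 consonants).
Each unlicensed consonant becomes the onset of a new syllable: /ɹ/ → /ɹa/, /n/ → /na/, /x/ → /xa/.

wɪɹabʔinaxa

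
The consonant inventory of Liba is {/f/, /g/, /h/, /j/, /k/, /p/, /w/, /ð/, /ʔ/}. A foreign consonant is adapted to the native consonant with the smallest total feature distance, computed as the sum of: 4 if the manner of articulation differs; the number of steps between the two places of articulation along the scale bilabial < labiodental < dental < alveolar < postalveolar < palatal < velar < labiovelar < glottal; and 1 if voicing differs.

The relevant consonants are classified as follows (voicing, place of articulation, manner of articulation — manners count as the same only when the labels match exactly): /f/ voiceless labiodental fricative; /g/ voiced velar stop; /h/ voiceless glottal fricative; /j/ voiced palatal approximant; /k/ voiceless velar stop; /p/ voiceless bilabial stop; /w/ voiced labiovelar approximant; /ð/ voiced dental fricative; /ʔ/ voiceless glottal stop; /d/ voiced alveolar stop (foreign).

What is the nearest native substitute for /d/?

/g/ is closest: same manner (stop), place distance 3 (alveolar→velar), same voicing; total 3. Next closest is /k/ at distance 4.

g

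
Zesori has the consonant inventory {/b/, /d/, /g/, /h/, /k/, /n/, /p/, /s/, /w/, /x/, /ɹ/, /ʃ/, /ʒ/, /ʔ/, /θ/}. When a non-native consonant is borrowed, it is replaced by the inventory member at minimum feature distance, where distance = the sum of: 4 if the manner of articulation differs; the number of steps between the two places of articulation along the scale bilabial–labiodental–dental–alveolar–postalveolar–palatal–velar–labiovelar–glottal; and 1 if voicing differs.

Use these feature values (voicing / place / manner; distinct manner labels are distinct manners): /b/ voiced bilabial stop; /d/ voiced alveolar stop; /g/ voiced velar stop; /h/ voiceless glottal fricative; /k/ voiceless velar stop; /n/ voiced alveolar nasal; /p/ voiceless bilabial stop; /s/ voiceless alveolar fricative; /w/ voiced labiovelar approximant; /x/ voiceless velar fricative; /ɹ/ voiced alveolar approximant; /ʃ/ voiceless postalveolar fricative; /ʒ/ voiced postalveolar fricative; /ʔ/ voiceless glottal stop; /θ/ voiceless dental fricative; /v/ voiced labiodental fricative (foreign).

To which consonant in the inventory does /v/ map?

/θ/ is closest: same manner (fricative), place distance 1 (labiodental→dental), voicing differs (+1); total 2. Next closest is /s/ at distance 3.

θ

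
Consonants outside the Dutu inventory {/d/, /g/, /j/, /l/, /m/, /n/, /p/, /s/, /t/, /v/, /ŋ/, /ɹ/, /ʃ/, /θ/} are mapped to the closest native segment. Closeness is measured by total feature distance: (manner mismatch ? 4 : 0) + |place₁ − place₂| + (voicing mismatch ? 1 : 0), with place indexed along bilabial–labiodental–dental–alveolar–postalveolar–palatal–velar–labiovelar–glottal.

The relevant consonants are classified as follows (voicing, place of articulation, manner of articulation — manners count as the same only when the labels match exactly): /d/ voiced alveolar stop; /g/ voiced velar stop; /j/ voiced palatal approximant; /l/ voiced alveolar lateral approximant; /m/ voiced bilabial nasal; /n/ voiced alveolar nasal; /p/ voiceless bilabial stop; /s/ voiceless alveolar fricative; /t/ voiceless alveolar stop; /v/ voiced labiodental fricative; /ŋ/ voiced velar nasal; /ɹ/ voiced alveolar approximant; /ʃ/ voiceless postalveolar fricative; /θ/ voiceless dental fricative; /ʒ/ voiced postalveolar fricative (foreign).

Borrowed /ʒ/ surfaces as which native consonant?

ʃ

/ʃ/ is closest: same manner (fricative), place distance 0 (postalveolar→postalveolar), voicing differs (+1); total 1. Next closest is /s/ at distance 2.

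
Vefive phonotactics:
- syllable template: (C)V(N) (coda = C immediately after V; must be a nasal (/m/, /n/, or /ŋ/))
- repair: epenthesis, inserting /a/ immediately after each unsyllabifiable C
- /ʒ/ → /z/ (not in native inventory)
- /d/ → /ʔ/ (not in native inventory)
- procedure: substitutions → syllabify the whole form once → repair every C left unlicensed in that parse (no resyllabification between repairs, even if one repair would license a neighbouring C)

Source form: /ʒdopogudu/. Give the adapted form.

Substitution: /ʒ/ → /z/, /d/ → /ʔ/, giving /zʔopoguʔu/.
Under (C)V(N), the unsyllabifiable consonants are /z/ (only a nasal (/m/, /n/, or /ŋ/) is licensed in coda position; onsets are limited to one consonant).
Each unlicensed consonant becomes the onset of a new syllable: /z/ → /za/.

zaʔopoguʔu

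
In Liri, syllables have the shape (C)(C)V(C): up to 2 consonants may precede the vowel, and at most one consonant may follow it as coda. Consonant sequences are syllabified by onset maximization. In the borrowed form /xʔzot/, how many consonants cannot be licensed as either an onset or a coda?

1

The consonants /x/ cannot be parsed into a legal (C)(C)V(C) syllable (at most one coda consonant is licensed; onsets may contain at most 2 consonants).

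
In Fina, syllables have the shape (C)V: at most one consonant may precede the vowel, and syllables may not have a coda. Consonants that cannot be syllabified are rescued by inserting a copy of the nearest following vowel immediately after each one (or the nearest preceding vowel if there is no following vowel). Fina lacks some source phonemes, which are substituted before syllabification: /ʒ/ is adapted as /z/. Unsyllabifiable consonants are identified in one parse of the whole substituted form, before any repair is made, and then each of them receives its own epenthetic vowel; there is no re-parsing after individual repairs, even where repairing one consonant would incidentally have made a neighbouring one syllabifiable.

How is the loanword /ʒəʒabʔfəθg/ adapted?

Substitution: /ʒ/ → /z/, giving /zəzabʔfəθg/.
Under (C)V, the unsyllabifiable consonants are /b/, /ʔ/, /θ/, /g/ (no codas are permitted; onsets are limited to one consonant).
Each unlicensed consonant becomes the onset of a new syllable: /b/ → /bə/, /ʔ/ → /ʔə/, /θ/ → /θə/, /g/ → /gə/.

zəzabəʔəfəθəgə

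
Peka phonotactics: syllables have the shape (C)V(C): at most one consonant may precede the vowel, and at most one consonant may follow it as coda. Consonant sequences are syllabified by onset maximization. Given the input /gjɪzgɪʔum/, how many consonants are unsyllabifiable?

Syllabifying with onset maximization leaves /g/ stranded (at most one coda consonant is licensed; onsets are limited to one consonant).

1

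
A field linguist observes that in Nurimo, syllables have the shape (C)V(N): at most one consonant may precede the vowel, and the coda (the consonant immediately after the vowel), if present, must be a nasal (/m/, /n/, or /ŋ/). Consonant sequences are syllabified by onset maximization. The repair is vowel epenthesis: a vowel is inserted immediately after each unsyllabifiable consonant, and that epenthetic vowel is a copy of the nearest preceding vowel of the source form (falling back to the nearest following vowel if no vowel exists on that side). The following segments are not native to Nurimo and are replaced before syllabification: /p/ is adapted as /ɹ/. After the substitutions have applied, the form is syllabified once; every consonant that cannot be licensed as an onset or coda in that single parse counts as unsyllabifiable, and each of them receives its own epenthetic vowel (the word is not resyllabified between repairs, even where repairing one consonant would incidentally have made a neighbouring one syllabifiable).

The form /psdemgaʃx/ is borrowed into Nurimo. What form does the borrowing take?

ɹesedemgaʃaxa

Substitution: /p/ → /ɹ/, giving /ɹsdemgaʃx/.
The consonants /ɹ/, /s/, /ʃ/, /x/ cannot be parsed into a legal (C)V(N) syllable (only a nasal (/m/, /n/, or /ŋ/) is licensed in coda position; onsets are limited to one consonant).
Epenthesis after each stranded consonant: /ɹ/ → /ɹe/, /s/ → /se/, /ʃ/ → /ʃa/, /x/ → /xa/.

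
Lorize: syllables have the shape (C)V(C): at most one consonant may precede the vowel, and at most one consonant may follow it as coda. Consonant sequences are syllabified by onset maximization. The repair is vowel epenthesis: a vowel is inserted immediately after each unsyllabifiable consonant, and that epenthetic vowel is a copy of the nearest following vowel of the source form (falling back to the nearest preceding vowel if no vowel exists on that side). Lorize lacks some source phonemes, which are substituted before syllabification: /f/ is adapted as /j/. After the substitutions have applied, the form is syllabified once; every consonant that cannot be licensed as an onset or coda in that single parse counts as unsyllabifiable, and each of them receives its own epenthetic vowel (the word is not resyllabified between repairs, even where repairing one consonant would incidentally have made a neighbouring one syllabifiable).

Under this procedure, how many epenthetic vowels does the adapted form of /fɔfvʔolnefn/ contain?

2

After substitution the input is /jɔjvʔolnejn/.
The unsyllabifiable consonants are /v/, /n/; each receives one epenthetic vowel.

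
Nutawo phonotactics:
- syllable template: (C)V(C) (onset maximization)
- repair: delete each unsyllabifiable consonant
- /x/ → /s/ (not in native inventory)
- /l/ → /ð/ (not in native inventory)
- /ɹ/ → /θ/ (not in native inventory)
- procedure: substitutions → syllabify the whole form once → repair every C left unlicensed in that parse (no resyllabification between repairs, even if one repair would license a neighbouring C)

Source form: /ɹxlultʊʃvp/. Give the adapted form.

Substitution: /ɹ/ → /θ/, /x/ → /s/, /l/ → /ð/, giving /θsðuðtʊʃvp/.
The consonants /θ/, /s/, /v/, /p/ cannot be parsed into a legal (C)V(C) syllable (at most one coda consonant is licensed; onsets are limited to one consonant).
Deletion applies to /θ/, /s/, /v/, /p/.

ðuðtʊʃ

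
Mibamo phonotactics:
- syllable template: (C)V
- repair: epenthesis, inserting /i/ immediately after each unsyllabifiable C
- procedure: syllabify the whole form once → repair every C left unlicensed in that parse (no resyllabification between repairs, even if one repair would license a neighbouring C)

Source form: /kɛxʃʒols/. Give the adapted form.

kɛxiʃiʒolisi

The consonants /x/, /ʃ/, /l/, /s/ cannot be parsed into a legal (C)V syllable (no codas are permitted; onsets are limited to one consonant).
Epenthesis after each stranded consonant: /x/ → /xi/, /ʃ/ → /ʃi/, /l/ → /li/, /s/ → /si/.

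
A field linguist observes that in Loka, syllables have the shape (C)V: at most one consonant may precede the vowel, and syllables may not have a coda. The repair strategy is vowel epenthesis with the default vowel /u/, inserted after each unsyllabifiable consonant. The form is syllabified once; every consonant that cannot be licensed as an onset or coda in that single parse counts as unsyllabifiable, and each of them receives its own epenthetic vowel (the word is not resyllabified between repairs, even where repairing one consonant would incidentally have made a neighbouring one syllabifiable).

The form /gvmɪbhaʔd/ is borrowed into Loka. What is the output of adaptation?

guvumɪbuhaʔudu

The consonants /g/, /v/, /b/, /ʔ/, /d/ cannot be parsed into a legal (C)V syllable (no codas are permitted; onsets are limited to one consonant).
Epenthesis after each stranded consonant: /g/ → /gu/, /v/ → /vu/, /b/ → /bu/, /ʔ/ → /ʔu/, /d/ → /du/.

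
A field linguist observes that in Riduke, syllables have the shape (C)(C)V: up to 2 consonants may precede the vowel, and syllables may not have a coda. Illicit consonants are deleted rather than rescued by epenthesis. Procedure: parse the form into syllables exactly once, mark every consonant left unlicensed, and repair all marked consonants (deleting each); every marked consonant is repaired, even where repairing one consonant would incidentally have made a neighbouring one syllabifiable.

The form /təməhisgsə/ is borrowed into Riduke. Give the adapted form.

Syllabifying with onset maximization leaves /s/ stranded (no codas are permitted; onsets may contain at most 2 consonants).
Deleting the stranded consonants removes /s/.

təməhigsə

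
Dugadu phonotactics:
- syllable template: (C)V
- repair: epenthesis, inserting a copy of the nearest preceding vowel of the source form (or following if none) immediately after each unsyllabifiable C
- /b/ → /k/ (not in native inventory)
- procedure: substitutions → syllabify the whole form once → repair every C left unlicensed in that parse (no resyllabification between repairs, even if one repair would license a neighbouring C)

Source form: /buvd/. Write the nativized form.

kuvudu

Substitution: /b/ → /k/, giving /kuvd/.
The consonants /v/, /d/ cannot be parsed into a legal (C)V syllable (no codas are permitted; onsets are limited to one consonant).
Each unlicensed consonant becomes the onset of a new syllable: /v/ → /vu/, /d/ → /du/.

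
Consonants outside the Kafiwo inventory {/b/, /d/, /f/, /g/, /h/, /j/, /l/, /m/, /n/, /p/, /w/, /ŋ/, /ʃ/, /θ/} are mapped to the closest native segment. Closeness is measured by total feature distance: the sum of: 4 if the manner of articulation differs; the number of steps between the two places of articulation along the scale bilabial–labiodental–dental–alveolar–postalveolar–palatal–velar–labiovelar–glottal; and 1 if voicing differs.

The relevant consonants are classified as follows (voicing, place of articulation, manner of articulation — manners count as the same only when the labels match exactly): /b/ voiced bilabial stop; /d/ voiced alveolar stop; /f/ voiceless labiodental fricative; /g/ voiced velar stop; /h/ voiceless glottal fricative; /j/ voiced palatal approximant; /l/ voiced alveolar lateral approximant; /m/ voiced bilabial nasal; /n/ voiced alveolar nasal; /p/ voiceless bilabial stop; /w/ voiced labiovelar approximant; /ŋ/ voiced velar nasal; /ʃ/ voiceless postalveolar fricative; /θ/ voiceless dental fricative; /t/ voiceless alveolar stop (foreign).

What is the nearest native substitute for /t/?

/d/ is closest: same manner (stop), place distance 0 (alveolar→alveolar), voicing differs (+1); total 1. Next closest is /p/ at distance 3.

d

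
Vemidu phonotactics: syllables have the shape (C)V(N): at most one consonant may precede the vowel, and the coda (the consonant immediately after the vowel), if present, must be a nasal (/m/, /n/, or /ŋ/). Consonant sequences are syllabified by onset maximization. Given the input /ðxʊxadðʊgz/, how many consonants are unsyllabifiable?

4

Under (C)V(N), the unsyllabifiable consonants are /ð/, /d/, /g/, /z/ (only a nasal (/m/, /n/, or /ŋ/) is licensed in coda position; onsets are limited to one consonant).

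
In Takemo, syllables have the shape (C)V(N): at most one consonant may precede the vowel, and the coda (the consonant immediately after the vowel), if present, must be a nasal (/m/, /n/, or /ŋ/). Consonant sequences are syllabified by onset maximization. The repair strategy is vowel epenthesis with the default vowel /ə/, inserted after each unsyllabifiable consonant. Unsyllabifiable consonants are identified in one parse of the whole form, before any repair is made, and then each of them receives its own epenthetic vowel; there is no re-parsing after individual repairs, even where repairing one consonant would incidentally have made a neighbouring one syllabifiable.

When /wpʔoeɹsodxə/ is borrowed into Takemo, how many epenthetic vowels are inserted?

The unsyllabifiable consonants are /w/, /p/, /ɹ/, /d/; each receives one epenthetic vowel.

4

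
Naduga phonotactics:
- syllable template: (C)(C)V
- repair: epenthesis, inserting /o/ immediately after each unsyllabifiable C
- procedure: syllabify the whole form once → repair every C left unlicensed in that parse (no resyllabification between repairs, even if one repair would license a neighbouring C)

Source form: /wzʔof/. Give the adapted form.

wozʔofo

The consonants /w/, /f/ cannot be parsed into a legal (C)(C)V syllable (no codas are permitted; onsets may contain at most 2 consonants).
Inserting the epenthetic vowel yields /w/ → /wo/, /f/ → /fo/.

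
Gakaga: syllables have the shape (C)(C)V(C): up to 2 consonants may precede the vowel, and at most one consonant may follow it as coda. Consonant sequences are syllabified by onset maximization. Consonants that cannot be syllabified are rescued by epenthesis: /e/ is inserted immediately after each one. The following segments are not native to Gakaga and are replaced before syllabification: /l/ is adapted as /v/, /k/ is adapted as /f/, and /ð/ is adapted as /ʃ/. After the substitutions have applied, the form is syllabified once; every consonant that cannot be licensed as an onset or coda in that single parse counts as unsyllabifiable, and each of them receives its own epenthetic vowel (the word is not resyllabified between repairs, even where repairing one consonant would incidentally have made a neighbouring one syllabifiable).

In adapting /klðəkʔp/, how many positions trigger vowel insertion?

After substitution the input is /fvʃəfʔp/.
The unsyllabifiable consonants are /f/, /ʔ/, /p/; each receives one epenthetic vowel.

3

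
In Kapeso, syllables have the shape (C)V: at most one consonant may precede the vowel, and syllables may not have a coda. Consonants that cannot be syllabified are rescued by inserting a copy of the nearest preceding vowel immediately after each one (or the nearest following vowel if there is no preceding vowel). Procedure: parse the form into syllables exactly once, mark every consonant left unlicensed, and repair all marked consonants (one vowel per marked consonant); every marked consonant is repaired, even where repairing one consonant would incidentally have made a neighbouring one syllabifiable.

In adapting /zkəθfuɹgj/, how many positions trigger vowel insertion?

5

The unsyllabifiable consonants are /z/, /θ/, /ɹ/, /g/, /j/; each receives one epenthetic vowel.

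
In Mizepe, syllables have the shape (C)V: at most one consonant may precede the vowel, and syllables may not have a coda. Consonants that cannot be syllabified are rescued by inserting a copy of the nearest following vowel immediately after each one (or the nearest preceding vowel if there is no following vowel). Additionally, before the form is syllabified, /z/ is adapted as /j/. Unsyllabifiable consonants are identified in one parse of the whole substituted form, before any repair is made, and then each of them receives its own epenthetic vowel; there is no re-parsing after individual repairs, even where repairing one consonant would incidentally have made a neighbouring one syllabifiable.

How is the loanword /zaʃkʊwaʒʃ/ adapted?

Substitution: /z/ → /j/, giving /jaʃkʊwaʒʃ/.
The consonants /ʃ/, /ʒ/, /ʃ/ cannot be parsed into a legal (C)V syllable (no codas are permitted; onsets are limited to one consonant).
Each unlicensed consonant becomes the onset of a new syllable: /ʃ/ → /ʃʊ/, /ʒ/ → /ʒa/, /ʃ/ → /ʃa/.

jaʃʊkʊwaʒaʃa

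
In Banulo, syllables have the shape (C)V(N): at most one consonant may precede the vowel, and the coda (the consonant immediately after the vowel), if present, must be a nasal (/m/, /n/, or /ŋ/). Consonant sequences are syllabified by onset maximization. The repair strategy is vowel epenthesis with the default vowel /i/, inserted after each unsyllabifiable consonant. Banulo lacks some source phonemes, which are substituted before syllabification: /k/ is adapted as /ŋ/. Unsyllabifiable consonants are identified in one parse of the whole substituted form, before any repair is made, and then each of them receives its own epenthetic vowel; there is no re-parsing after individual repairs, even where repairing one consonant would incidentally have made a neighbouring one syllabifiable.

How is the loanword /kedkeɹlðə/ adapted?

ŋediŋeɹiliðə

Substitution: /k/ → /ŋ/, giving /ŋedŋeɹlðə/.
Under (C)V(N), the unsyllabifiable consonants are /d/, /ɹ/, /l/ (only a nasal (/m/, /n/, or /ŋ/) is licensed in coda position; onsets are limited to one consonant).
Each unlicensed consonant becomes the onset of a new syllable: /d/ → /di/, /ɹ/ → /ɹi/, /l/ → /li/.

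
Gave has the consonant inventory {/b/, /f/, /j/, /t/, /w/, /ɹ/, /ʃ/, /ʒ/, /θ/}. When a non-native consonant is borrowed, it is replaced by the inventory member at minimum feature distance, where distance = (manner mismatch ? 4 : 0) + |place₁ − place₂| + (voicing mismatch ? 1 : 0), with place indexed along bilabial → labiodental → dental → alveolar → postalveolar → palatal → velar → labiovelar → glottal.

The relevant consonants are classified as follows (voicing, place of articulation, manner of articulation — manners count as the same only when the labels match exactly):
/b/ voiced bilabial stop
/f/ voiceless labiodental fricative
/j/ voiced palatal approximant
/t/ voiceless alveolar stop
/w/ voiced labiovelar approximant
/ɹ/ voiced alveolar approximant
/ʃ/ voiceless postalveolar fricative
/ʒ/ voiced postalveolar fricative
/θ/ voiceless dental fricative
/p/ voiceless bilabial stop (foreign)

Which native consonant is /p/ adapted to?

b

/b/ is closest: same manner (stop), place distance 0 (bilabial→bilabial), voicing differs (+1); total 1. Next closest is /t/ at distance 3.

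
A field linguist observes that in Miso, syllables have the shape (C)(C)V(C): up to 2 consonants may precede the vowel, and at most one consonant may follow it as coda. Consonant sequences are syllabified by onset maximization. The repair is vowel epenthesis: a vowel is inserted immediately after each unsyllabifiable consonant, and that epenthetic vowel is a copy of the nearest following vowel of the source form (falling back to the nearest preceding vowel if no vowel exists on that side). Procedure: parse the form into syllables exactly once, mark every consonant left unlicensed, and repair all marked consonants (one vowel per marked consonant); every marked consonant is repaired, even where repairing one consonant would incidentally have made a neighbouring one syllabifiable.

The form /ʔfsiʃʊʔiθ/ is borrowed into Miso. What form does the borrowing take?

Syllabifying with onset maximization leaves /ʔ/ stranded (at most one coda consonant is licensed; onsets may contain at most 2 consonants).
Epenthesis after each stranded consonant: /ʔ/ → /ʔi/.

ʔifsiʃʊʔiθ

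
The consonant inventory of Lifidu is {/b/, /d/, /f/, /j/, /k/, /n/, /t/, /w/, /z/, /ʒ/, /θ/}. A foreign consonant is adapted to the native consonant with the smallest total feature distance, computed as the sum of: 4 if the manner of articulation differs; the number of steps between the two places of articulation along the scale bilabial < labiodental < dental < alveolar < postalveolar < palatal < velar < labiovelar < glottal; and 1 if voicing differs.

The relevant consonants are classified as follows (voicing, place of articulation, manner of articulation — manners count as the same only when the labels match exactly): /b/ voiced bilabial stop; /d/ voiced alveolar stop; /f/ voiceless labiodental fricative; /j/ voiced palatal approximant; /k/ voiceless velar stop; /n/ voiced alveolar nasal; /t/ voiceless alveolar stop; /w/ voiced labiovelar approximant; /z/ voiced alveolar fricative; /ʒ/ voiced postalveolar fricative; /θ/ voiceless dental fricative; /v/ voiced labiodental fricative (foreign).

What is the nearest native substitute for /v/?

f

/f/ is closest: same manner (fricative), place distance 0 (labiodental→labiodental), voicing differs (+1); total 1. Next closest is /z/ at distance 2.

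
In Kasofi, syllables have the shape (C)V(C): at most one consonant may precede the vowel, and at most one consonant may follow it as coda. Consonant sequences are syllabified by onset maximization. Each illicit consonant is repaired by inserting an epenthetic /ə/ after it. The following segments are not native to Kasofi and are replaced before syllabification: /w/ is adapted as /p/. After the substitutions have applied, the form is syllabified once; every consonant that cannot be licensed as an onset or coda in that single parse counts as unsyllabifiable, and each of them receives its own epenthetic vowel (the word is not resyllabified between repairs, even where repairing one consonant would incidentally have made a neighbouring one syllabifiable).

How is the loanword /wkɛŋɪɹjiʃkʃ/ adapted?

pəkɛŋɪɹjiʃkəʃə

Substitution: /w/ → /p/, giving /pkɛŋɪɹjiʃkʃ/.
Syllabifying with onset maximization leaves /p/, /k/, /ʃ/ stranded (at most one coda consonant is licensed; onsets are limited to one consonant).
Epenthesis after each stranded consonant: /p/ → /pə/, /k/ → /kə/, /ʃ/ → /ʃə/.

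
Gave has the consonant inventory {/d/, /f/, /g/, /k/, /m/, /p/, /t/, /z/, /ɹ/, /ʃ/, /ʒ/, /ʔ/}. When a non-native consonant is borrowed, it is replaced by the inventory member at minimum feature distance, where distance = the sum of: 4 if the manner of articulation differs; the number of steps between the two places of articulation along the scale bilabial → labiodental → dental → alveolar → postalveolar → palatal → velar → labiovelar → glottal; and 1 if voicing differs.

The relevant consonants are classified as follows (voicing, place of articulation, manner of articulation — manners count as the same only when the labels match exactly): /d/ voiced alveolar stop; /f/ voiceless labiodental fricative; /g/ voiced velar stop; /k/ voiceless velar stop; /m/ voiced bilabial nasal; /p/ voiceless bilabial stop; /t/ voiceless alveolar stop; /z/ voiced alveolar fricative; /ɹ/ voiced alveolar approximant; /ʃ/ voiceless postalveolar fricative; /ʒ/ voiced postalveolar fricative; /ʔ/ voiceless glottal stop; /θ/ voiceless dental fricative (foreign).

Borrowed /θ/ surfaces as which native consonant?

/f/ is closest: same manner (fricative), place distance 1 (dental→labiodental), same voicing; total 1. Next closest is /z/ at distance 2.

f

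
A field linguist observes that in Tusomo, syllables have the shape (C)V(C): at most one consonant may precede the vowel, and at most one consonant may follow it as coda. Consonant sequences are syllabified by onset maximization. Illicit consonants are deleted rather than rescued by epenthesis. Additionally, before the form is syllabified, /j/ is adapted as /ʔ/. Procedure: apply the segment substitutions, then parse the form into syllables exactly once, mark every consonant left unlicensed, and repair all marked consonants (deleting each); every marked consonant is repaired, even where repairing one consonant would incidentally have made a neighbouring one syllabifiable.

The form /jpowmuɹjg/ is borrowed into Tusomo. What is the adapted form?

powmuɹ

Substitution: /j/ → /ʔ/, giving /ʔpowmuɹʔg/.
Under (C)V(C), the unsyllabifiable consonants are /ʔ/, /ʔ/, /g/ (at most one coda consonant is licensed; onsets are limited to one consonant).
Each unlicensed consonant is deleted: /ʔ/, /ʔ/, /g/.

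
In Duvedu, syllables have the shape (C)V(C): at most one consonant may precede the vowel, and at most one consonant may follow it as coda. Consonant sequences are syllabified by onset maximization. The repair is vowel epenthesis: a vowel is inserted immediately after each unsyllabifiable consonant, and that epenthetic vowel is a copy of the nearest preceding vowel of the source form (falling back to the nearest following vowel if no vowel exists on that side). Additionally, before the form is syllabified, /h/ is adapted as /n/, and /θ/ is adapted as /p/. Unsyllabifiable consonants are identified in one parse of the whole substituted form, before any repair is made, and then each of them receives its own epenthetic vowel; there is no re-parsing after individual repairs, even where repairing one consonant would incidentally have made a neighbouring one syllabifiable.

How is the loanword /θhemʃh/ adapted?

penemʃene

Substitution: /θ/ → /p/, /h/ → /n/, giving /pnemʃn/.
Under (C)V(C), the unsyllabifiable consonants are /p/, /ʃ/, /n/ (at most one coda consonant is licensed; onsets are limited to one consonant).
Epenthesis after each stranded consonant: /p/ → /pe/, /ʃ/ → /ʃe/, /n/ → /ne/.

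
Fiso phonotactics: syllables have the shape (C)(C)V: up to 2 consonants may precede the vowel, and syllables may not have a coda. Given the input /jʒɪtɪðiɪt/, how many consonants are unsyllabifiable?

1

The consonants /t/ cannot be parsed into a legal (C)(C)V syllable (no codas are permitted; onsets may contain at most 2 consonants).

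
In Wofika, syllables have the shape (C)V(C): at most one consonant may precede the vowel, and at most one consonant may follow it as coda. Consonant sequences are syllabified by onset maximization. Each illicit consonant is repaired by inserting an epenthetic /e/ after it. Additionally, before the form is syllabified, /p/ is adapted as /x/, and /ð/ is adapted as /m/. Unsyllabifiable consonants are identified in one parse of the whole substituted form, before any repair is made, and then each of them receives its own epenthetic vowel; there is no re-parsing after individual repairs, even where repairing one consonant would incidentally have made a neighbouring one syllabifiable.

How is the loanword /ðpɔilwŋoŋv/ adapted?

Substitution: /ð/ → /m/, /p/ → /x/, giving /mxɔilwŋoŋv/.
Under (C)V(C), the unsyllabifiable consonants are /m/, /w/, /v/ (at most one coda consonant is licensed; onsets are limited to one consonant).
Inserting the epenthetic vowel yields /m/ → /me/, /w/ → /we/, /v/ → /ve/.

mexɔilweŋoŋve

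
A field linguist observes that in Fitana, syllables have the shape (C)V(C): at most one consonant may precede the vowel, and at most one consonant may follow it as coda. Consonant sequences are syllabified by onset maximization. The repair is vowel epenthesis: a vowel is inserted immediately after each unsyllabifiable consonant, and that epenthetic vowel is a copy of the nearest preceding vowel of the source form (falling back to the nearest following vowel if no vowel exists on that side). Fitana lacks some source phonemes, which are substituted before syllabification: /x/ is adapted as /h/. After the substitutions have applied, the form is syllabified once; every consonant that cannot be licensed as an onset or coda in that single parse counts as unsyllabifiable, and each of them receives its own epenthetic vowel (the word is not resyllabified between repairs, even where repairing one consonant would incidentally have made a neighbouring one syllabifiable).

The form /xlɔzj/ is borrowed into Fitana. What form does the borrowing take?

Substitution: /x/ → /h/, giving /hlɔzj/.
The consonants /h/, /j/ cannot be parsed into a legal (C)V(C) syllable (at most one coda consonant is licensed; onsets are limited to one consonant).
Each unlicensed consonant becomes the onset of a new syllable: /h/ → /hɔ/, /j/ → /jɔ/.

hɔlɔzjɔ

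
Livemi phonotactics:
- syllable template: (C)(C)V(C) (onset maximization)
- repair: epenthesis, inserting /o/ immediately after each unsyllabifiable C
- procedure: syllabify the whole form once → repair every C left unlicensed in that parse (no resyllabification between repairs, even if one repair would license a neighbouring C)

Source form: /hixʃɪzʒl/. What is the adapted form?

hixʃɪzʒolo

Syllabifying with onset maximization leaves /ʒ/, /l/ stranded (at most one coda consonant is licensed; onsets may contain at most 2 consonants).
Inserting the epenthetic vowel yields /ʒ/ → /ʒo/, /l/ → /lo/.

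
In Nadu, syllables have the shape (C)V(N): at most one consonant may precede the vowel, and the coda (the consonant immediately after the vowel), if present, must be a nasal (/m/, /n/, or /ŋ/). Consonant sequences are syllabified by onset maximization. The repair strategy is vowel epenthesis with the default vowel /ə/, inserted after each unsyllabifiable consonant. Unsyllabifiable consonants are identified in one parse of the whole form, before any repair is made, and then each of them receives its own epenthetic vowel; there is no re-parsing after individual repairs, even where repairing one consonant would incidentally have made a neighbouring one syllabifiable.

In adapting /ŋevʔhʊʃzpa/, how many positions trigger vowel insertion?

The unsyllabifiable consonants are /v/, /ʔ/, /ʃ/, /z/; each receives one epenthetic vowel.

4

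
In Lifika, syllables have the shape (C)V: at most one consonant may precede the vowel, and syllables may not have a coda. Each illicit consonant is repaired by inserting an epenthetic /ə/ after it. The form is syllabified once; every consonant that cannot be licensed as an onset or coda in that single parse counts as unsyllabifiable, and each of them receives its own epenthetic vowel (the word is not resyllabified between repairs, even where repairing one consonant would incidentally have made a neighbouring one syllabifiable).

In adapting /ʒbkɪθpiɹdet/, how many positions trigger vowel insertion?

The unsyllabifiable consonants are /ʒ/, /b/, /θ/, /ɹ/, /t/; each receives one epenthetic vowel.

5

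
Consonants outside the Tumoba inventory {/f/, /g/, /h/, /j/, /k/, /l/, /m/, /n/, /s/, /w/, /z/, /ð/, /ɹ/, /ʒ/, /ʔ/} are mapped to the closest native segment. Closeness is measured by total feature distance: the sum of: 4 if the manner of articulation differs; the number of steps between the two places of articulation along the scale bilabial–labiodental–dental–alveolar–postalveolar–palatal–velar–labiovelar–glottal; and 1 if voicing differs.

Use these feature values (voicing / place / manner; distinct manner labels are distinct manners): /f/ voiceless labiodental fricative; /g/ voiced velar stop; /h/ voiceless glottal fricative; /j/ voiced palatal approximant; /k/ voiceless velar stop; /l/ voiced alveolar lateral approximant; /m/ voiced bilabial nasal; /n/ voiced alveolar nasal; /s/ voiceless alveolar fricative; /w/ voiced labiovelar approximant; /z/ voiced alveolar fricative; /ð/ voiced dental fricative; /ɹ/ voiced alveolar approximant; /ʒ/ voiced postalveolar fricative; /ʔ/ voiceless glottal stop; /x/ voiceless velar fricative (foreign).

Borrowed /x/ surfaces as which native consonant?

/h/ is closest: same manner (fricative), place distance 2 (velar→glottal), same voicing; total 2. Next closest is /s/ at distance 3.

h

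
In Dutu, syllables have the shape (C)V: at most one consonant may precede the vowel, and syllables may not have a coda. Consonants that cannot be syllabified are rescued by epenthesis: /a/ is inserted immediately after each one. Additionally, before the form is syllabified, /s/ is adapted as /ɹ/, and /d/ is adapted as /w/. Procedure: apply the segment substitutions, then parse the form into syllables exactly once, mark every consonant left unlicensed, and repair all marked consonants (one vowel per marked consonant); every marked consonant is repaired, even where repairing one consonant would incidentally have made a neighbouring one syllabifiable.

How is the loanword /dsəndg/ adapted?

Substitution: /d/ → /w/, /s/ → /ɹ/, giving /wɹənwg/.
The consonants /w/, /n/, /w/, /g/ cannot be parsed into a legal (C)V syllable (no codas are permitted; onsets are limited to one consonant).
Each unlicensed consonant becomes the onset of a new syllable: /w/ → /wa/, /n/ → /na/, /w/ → /wa/, /g/ → /ga/.

waɹənawaga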